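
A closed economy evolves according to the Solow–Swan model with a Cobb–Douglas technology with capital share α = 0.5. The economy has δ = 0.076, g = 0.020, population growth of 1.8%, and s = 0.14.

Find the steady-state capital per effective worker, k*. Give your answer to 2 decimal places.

k* ≈ 1.51

At the steady state, Δk = 0, so s·k^α = (n + g + δ)·k.
Rearranging, k^(1−α) = s / (n + g + δ).
k^0.5 = 0.14 / (0.018 + 0.020 + 0.076) = 0.14 / 0.114 = 1.2281
k* = 1.2281^(1/0.5) ≈ 1.5082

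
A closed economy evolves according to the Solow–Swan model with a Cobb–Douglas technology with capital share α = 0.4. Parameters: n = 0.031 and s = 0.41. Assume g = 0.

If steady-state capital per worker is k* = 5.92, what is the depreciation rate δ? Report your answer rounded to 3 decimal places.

δ ≈ 0.110

In steady state, investment equals break-even investment: s·k^α = (n + δ)·k.
So s / (n + δ) = (k*)^(1−α) = 5.92^0.6 = 2.9067.
Therefore n + δ = s / 2.9067 = 0.41 / 2.9067 = 0.1411, so δ = 0.1411 − 0.031 = 0.1101.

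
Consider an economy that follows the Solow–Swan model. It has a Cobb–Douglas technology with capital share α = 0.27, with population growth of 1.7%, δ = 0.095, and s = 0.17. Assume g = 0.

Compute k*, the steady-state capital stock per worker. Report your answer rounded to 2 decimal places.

In steady state, investment equals break-even investment: s·k^α = (n + δ)·k.
Rearranging, k^(1−α) = s / (n + δ).
k^0.73 = 0.17 / (0.017 + 0.095) = 0.17 / 0.112 = 1.5179
k* = 1.5179^(1/0.73) ≈ 1.7712

k* = 1.77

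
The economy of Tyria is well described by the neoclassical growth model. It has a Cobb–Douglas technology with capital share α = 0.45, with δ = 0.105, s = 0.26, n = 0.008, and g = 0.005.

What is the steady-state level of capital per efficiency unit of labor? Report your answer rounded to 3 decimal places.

In steady state, investment equals break-even investment: s·k^α = (n + g + δ)·k.
Dividing both sides by k: k^(1−α) = s / (n + g + δ).
k^0.55 = 0.26 / (0.008 + 0.005 + 0.105) = 0.26 / 0.118 = 2.2034
k* = 2.2034^(1/0.55) ≈ 4.2054

k* ≈ 4.205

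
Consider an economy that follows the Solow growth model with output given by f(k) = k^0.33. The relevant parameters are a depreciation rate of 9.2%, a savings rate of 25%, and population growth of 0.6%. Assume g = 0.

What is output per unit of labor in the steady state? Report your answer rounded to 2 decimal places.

In steady state, investment equals break-even investment: s·k^α = (n + δ)·k.
Rearranging, k^(1−α) = s / (n + δ).
k^0.67 = 0.25 / (0.006 + 0.092) = 0.25 / 0.098 = 2.5510
k* = 2.5510^(1/0.67) ≈ 4.0460
y* = (k*)^α = 4.0460^0.33 ≈ 1.5861

y* = 1.59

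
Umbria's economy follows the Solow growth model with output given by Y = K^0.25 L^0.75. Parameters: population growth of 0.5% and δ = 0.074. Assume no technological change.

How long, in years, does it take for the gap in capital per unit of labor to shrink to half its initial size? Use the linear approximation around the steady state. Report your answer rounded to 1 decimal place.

Near the steady state the convergence rate is λ = (1 − α)(n + δ).
λ = (1 − 0.25) × 0.079 = 0.75 × 0.079 = 0.05925
Half-life = ln 2 / λ = 0.6931 / 0.05925 ≈ 11.70 years

t_½ ≈ 11.7 years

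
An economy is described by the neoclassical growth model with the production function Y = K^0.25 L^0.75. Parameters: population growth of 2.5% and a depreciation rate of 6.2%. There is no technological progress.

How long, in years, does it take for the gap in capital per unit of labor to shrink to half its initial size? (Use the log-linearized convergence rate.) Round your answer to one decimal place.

Near the steady state the convergence rate is λ = (1 − α)(n + δ).
λ = (1 − 0.25) × 0.087 = 0.75 × 0.087 = 0.06525
Half-life = ln 2 / λ = 0.6931 / 0.06525 ≈ 10.62 years

about 10.6 years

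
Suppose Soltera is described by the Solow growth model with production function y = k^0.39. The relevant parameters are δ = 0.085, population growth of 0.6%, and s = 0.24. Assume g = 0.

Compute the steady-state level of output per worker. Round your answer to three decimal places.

At the steady state, Δk = 0, so s·k^α = (n + δ)·k.
Rearranging, k^(1−α) = s / (n + δ).
k^0.61 = 0.24 / (0.006 + 0.085) = 0.24 / 0.091 = 2.6374
k* = 2.6374^(1/0.61) ≈ 4.9029
y* = (k*)^α = 4.9029^0.39 ≈ 1.8590

y* = 1.859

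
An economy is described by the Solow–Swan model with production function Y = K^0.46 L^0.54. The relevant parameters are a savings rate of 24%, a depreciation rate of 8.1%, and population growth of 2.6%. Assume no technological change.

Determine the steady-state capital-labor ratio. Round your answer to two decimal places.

k* = 4.46

In steady state, investment equals break-even investment: s·k^α = (n + δ)·k.
Dividing both sides by k: k^(1−α) = s / (n + δ).
k^0.54 = 0.24 / (0.026 + 0.081) = 0.24 / 0.107 = 2.2430
k* = 2.2430^(1/0.54) ≈ 4.4636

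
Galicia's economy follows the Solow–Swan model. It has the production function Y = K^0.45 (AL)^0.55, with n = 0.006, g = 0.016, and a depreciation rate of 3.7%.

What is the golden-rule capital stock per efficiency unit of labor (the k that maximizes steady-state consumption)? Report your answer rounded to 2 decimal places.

The golden rule sets f'(k) = n + g + δ, i.e. α·k^(α−1) = n + g + δ.
So k^(1−α) = α / (n + g + δ) = 0.45 / 0.059 = 7.6271.
k_gold = 7.6271^(1/0.55) ≈ 40.2059

k_gold ≈ 40.21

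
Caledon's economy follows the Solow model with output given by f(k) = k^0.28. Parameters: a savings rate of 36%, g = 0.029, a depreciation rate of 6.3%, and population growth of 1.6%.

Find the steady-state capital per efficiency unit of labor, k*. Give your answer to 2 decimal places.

In steady state, investment equals break-even investment: s·k^α = (n + g + δ)·k.
Rearranging, k^(1−α) = s / (n + g + δ).
k^0.72 = 0.36 / (0.016 + 0.029 + 0.063) = 0.36 / 0.108 = 3.3333
k* = 3.3333^(1/0.72) ≈ 5.3237

k* ≈ 5.32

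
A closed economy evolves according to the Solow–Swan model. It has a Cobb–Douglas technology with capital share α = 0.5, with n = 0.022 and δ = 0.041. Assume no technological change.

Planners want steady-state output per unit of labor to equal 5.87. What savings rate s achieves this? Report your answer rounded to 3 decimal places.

s ≈ 0.370

In steady state, investment equals break-even investment: s·k^α = (n + δ)·k.
Since y* = [s/(n + δ)]^(α/(1−α)), we have s/(n + δ) = (y*)^((1−α)/α) = 5.87^1 = 5.8700.
Therefore s = 5.8700 × (n + δ) = 5.8700 × 0.063 = 0.3698.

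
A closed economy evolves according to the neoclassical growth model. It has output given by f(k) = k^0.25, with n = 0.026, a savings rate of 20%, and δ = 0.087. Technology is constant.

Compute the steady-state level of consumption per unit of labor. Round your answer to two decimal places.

c* ≈ 0.97

Steady state requires s·f(k) = (n + δ)·k, i.e. s·k^α = (n + δ)·k.
Rearranging, k^(1−α) = s / (n + δ).
k^0.75 = 0.20 / (0.026 + 0.087) = 0.20 / 0.113 = 1.7699
k* = 1.7699^(1/0.75) ≈ 2.1409
y* = (k*)^α = 2.1409^0.25 ≈ 1.2096
c* = (1 − s)·y* = (1 − 0.20) × 1.2096 ≈ 0.9677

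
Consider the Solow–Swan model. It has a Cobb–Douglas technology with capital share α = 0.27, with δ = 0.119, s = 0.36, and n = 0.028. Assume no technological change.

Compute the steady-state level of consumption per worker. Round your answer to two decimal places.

In steady state, investment equals break-even investment: s·k^α = (n + δ)·k.
Rearranging, k^(1−α) = s / (n + δ).
k^0.73 = 0.36 / (0.028 + 0.119) = 0.36 / 0.147 = 2.4490
k* = 2.4490^(1/0.73) ≈ 3.4108
y* = (k*)^α = 3.4108^0.27 ≈ 1.3927
c* = (1 − s)·y* = (1 − 0.36) × 1.3927 ≈ 0.8913

c* = 0.89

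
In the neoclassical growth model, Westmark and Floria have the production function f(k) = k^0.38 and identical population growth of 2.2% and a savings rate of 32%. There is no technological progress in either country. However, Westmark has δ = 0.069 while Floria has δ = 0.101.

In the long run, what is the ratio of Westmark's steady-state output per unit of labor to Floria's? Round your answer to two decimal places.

Steady-state y* = [s/(n + δ)]^(α/(1−α)), so the ratio is [ (s_W/(n + δ)_W) / (s_F/(n + δ)_F) ]^0.6129.
s_W/(n + δ)_W = 0.32/0.091 = 3.5165; s_F/(n + δ)_F = 0.32/0.123 = 2.6016.
Ratio = (3.5165/2.6016)^0.6129 = 1.3517^0.6129 ≈ 1.2029

ratio ≈ 1.20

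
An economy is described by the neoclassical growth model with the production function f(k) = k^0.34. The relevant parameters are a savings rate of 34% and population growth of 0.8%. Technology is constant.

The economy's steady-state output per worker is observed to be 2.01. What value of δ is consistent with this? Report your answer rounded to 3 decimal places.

δ ≈ 0.080

Steady state requires s·f(k) = (n + δ)·k, i.e. s·k^α = (n + δ)·k.
Since y* = [s/(n + δ)]^(α/(1−α)), we have s/(n + δ) = (y*)^((1−α)/α) = 2.01^1.9412 = 3.8776.
Therefore n + δ = s / 3.8776 = 0.34 / 3.8776 = 0.0877, so δ = 0.0877 − 0.008 = 0.0797.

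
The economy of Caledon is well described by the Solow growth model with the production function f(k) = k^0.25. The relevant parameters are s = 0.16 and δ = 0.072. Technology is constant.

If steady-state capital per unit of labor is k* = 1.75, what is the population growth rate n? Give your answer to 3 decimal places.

n ≈ 0.033

At the steady state, Δk = 0, so s·k^α = (n + δ)·k.
So s / (n + δ) = (k*)^(1−α) = 1.75^0.75 = 1.5215.
Therefore n + δ = s / 1.5215 = 0.16 / 1.5215 = 0.1052, so n = 0.1052 − 0.072 = 0.0332.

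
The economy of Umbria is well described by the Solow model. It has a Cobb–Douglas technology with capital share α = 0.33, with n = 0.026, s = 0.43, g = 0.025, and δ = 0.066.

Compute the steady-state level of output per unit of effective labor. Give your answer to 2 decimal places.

y* = 1.90

In steady state, investment equals break-even investment: s·k^α = (n + g + δ)·k.
Dividing both sides by k: k^(1−α) = s / (n + g + δ).
k^0.67 = 0.43 / (0.026 + 0.025 + 0.066) = 0.43 / 0.117 = 3.6752
k* = 3.6752^(1/0.67) ≈ 6.9775
y* = (k*)^α = 6.9775^0.33 ≈ 1.8985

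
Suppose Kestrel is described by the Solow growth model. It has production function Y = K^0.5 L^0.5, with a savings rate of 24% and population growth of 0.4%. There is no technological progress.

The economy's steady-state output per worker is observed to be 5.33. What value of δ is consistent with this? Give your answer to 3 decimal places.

δ ≈ 0.041

Steady state requires s·f(k) = (n + δ)·k, i.e. s·k^α = (n + δ)·k.
Since y* = [s/(n + δ)]^(α/(1−α)), we have s/(n + δ) = (y*)^((1−α)/α) = 5.33^1 = 5.3300.
Therefore n + δ = s / 5.3300 = 0.24 / 5.3300 = 0.0450, so δ = 0.0450 − 0.004 = 0.0410.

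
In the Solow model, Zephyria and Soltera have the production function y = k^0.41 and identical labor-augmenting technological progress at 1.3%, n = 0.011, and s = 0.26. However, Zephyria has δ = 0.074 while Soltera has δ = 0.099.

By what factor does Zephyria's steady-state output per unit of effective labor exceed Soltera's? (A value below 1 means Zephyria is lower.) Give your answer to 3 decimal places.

Steady-state y* = [s/(n + g + δ)]^(α/(1−α)), so the ratio is [ (s_Z/(n + g + δ)_Z) / (s_S/(n + g + δ)_S) ]^0.6949.
s_Z/(n + g + δ)_Z = 0.26/0.098 = 2.6531; s_S/(n + g + δ)_S = 0.26/0.123 = 2.1138.
Ratio = (2.6531/2.1138)^0.6949 = 1.2551^0.6949 ≈ 1.1710

ratio ≈ 1.171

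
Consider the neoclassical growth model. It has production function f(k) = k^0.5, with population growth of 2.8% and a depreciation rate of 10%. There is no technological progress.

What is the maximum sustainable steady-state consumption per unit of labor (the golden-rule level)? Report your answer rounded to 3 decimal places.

At the golden rule, f'(k) = n + δ, so α·k^(α−1) = n + δ and k_gold = (α/(n + δ))^(1/(1−α)).
k_gold = (0.5/0.128)^(1/0.5) = 3.9063^2 ≈ 15.2592
c_gold = f(k_gold) − (n + δ)·k_gold = 3.9063 − 0.128×15.2592 ≈ 1.9531

c_gold ≈ 1.953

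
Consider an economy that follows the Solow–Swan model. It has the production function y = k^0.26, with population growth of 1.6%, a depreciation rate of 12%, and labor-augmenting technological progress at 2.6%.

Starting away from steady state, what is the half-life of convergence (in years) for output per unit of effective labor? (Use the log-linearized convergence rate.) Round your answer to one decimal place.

about 5.8 years

Near the steady state the convergence rate is λ = (1 − α)(n + g + δ).
λ = (1 − 0.26) × 0.162 = 0.74 × 0.162 = 0.11988
Half-life = ln 2 / λ = 0.6931 / 0.11988 ≈ 5.78 years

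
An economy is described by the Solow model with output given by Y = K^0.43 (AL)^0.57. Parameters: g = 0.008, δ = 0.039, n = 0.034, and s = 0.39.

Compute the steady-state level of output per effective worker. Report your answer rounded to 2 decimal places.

y* = 3.27

Steady state requires s·f(k) = (n + g + δ)·k, i.e. s·k^α = (n + g + δ)·k.
Dividing both sides by k: k^(1−α) = s / (n + g + δ).
k^0.57 = 0.39 / (0.034 + 0.008 + 0.039) = 0.39 / 0.081 = 4.8148
k* = 4.8148^(1/0.57) ≈ 15.7582
y* = (k*)^α = 15.7582^0.43 ≈ 3.2729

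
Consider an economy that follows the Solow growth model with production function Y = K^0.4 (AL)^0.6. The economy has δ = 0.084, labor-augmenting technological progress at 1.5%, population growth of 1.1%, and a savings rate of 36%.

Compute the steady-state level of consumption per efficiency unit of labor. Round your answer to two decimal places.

Steady state requires s·f(k) = (n + g + δ)·k, i.e. s·k^α = (n + g + δ)·k.
Rearranging, k^(1−α) = s / (n + g + δ).
k^0.6 = 0.36 / (0.011 + 0.015 + 0.084) = 0.36 / 0.110 = 3.2727
k* = 3.2727^(1/0.6) ≈ 7.2140
y* = (k*)^α = 7.2140^0.4 ≈ 2.2043
c* = (1 − s)·y* = (1 − 0.36) × 2.2043 ≈ 1.4108

c* ≈ 1.41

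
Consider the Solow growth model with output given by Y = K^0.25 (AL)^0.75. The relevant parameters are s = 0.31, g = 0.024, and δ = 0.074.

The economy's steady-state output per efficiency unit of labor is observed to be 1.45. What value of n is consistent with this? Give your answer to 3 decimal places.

Steady state requires s·f(k) = (n + g + δ)·k, i.e. s·k^α = (n + g + δ)·k.
Since y* = [s/(n + g + δ)]^(α/(1−α)), we have s/(n + g + δ) = (y*)^((1−α)/α) = 1.45^3 = 3.0486.
Therefore n + g + δ = s / 3.0486 = 0.31 / 3.0486 = 0.1017, so n = 0.1017 − 0.098 = 0.0037.

n ≈ 0.004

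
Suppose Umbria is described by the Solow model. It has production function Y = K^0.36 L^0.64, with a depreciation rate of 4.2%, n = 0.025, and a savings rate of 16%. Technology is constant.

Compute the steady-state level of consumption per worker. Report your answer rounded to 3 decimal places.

c* ≈ 1.371

Steady state requires s·f(k) = (n + δ)·k, i.e. s·k^α = (n + δ)·k.
Rearranging, k^(1−α) = s / (n + δ).
k^0.64 = 0.16 / (0.025 + 0.042) = 0.16 / 0.067 = 2.3881
k* = 2.3881^(1/0.64) ≈ 3.8968
y* = (k*)^α = 3.8968^0.36 ≈ 1.6318
c* = (1 − s)·y* = (1 − 0.16) × 1.6318 ≈ 1.3707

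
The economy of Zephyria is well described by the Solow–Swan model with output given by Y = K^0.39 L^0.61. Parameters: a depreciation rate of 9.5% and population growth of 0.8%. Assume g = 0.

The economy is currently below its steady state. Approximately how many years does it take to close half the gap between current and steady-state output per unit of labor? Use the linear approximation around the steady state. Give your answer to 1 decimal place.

about 11.0 years

Near the steady state the convergence rate is λ = (1 − α)(n + δ).
λ = (1 − 0.39) × 0.103 = 0.61 × 0.103 = 0.06283
Half-life = ln 2 / λ = 0.6931 / 0.06283 ≈ 11.03 years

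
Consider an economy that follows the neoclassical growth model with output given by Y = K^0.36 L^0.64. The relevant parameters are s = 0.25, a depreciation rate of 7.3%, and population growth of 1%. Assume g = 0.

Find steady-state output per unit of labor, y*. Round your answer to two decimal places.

At the steady state, Δk = 0, so s·k^α = (n + δ)·k.
Rearranging, k^(1−α) = s / (n + δ).
k^0.64 = 0.25 / (0.010 + 0.073) = 0.25 / 0.083 = 3.0120
k* = 3.0120^(1/0.64) ≈ 5.6003
y* = (k*)^α = 5.6003^0.36 ≈ 1.8593

y* = 1.86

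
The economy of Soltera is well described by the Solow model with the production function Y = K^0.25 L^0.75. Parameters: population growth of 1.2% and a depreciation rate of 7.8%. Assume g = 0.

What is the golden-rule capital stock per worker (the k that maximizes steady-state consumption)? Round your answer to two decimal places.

The golden rule sets f'(k) = n + δ, i.e. α·k^(α−1) = n + δ.
So k^(1−α) = α / (n + δ) = 0.25 / 0.090 = 2.7778.
k_gold = 2.7778^(1/0.75) ≈ 3.9048

k_gold ≈ 3.90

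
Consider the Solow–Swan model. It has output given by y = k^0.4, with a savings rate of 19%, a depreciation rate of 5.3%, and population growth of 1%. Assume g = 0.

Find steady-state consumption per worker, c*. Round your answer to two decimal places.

At the steady state, Δk = 0, so s·k^α = (n + δ)·k.
Rearranging, k^(1−α) = s / (n + δ).
k^0.6 = 0.19 / (0.010 + 0.053) = 0.19 / 0.063 = 3.0159
k* = 3.0159^(1/0.6) ≈ 6.2955
y* = (k*)^α = 6.2955^0.4 ≈ 2.0874
c* = (1 − s)·y* = (1 − 0.19) × 2.0874 ≈ 1.6908

c* = 1.69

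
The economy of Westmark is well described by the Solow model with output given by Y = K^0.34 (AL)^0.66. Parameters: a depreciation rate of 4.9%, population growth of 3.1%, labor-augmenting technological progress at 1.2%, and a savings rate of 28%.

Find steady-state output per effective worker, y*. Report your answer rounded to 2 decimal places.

y* ≈ 1.77

In steady state, investment equals break-even investment: s·k^α = (n + g + δ)·k.
Rearranging, k^(1−α) = s / (n + g + δ).
k^0.66 = 0.28 / (0.031 + 0.012 + 0.049) = 0.28 / 0.092 = 3.0435
k* = 3.0435^(1/0.66) ≈ 5.3999
y* = (k*)^α = 5.3999^0.34 ≈ 1.7742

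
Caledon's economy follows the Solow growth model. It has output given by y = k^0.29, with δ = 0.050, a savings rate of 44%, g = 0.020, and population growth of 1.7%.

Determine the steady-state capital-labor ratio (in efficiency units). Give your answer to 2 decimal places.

Steady state requires s·f(k) = (n + g + δ)·k, i.e. s·k^α = (n + g + δ)·k.
Dividing both sides by k: k^(1−α) = s / (n + g + δ).
k^0.71 = 0.44 / (0.017 + 0.020 + 0.050) = 0.44 / 0.087 = 5.0575
k* = 5.0575^(1/0.71) ≈ 9.8053

k* = 9.81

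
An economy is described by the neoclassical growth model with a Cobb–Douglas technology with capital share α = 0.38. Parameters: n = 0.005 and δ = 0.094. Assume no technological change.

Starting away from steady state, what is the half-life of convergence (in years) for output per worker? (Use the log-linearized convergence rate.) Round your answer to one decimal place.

about 11.3 years

Near the steady state the convergence rate is λ = (1 − α)(n + δ).
λ = (1 − 0.38) × 0.099 = 0.62 × 0.099 = 0.06138
Half-life = ln 2 / λ = 0.6931 / 0.06138 ≈ 11.29 years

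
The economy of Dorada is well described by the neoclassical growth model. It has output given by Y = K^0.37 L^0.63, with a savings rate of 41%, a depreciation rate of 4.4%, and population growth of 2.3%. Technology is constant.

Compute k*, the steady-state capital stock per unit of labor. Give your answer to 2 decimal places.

k* = 17.73

Steady state requires s·f(k) = (n + δ)·k, i.e. s·k^α = (n + δ)·k.
Dividing both sides by k: k^(1−α) = s / (n + δ).
k^0.63 = 0.41 / (0.023 + 0.044) = 0.41 / 0.067 = 6.1194
k* = 6.1194^(1/0.63) ≈ 17.7314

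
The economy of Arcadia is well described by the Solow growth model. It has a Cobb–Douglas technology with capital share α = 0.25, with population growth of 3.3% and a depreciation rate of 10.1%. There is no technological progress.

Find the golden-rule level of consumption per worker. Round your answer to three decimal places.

c_gold ≈ 0.923

At the golden rule, f'(k) = n + δ, so α·k^(α−1) = n + δ and k_gold = (α/(n + δ))^(1/(1−α)).
k_gold = (0.25/0.134)^(1/0.75) = 1.8657^1.3333 ≈ 2.2967
c_gold = f(k_gold) − (n + δ)·k_gold = 1.2311 − 0.134×2.2967 ≈ 0.9233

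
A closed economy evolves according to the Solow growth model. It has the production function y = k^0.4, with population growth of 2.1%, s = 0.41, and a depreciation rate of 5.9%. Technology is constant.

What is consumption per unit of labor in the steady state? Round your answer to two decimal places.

Steady state requires s·f(k) = (n + δ)·k, i.e. s·k^α = (n + δ)·k.
Dividing both sides by k: k^(1−α) = s / (n + δ).
k^0.6 = 0.41 / (0.021 + 0.059) = 0.41 / 0.080 = 5.1250
k* = 5.1250^(1/0.6) ≈ 15.2343
y* = (k*)^α = 15.2343^0.4 ≈ 2.9725
c* = (1 − s)·y* = (1 − 0.41) × 2.9725 ≈ 1.7538

c* ≈ 1.75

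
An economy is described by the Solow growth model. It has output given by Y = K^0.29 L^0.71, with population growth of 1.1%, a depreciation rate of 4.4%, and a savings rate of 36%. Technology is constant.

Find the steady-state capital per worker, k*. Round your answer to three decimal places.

At the steady state, Δk = 0, so s·k^α = (n + δ)·k.
Dividing both sides by k: k^(1−α) = s / (n + δ).
k^0.71 = 0.36 / (0.011 + 0.044) = 0.36 / 0.055 = 6.5455
k* = 6.5455^(1/0.71) ≈ 14.0999

k* = 14.100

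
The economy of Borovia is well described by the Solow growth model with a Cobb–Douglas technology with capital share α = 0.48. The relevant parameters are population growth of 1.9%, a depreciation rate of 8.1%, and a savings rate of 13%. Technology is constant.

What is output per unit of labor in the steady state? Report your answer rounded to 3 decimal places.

Steady state requires s·f(k) = (n + δ)·k, i.e. s·k^α = (n + δ)·k.
Rearranging, k^(1−α) = s / (n + δ).
k^0.52 = 0.13 / (0.019 + 0.081) = 0.13 / 0.100 = 1.3000
k* = 1.3000^(1/0.52) ≈ 1.6562
y* = (k*)^α = 1.6562^0.48 ≈ 1.2740

y* ≈ 1.274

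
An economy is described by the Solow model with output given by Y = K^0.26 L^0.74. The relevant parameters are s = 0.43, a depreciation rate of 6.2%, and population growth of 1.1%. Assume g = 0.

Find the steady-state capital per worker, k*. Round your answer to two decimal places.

k* = 10.98

Steady state requires s·f(k) = (n + δ)·k, i.e. s·k^α = (n + δ)·k.
Rearranging, k^(1−α) = s / (n + δ).
k^0.74 = 0.43 / (0.011 + 0.062) = 0.43 / 0.073 = 5.8904
k* = 5.8904^(1/0.74) ≈ 10.9834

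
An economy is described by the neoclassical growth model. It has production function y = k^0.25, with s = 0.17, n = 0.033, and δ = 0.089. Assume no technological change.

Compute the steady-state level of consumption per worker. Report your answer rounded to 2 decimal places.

In steady state, investment equals break-even investment: s·k^α = (n + δ)·k.
Dividing both sides by k: k^(1−α) = s / (n + δ).
k^0.75 = 0.17 / (0.033 + 0.089) = 0.17 / 0.122 = 1.3934
k* = 1.3934^(1/0.75) ≈ 1.5563
y* = (k*)^α = 1.5563^0.25 ≈ 1.1169
c* = (1 − s)·y* = (1 − 0.17) × 1.1169 ≈ 0.9270

c* ≈ 0.93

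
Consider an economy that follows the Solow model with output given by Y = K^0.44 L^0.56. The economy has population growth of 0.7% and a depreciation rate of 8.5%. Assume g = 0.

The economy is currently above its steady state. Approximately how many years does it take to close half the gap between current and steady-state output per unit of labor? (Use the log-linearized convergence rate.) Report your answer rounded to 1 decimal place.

Near the steady state the convergence rate is λ = (1 − α)(n + δ).
λ = (1 − 0.44) × 0.092 = 0.56 × 0.092 = 0.05152
Half-life = ln 2 / λ = 0.6931 / 0.05152 ≈ 13.45 years

half-life ≈ 13.5 years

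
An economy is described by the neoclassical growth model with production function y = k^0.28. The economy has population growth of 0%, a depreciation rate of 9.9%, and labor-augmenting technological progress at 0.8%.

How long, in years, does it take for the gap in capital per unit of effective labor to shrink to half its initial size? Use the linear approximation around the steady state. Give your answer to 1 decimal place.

t_½ ≈ 9.0 years

Near the steady state the convergence rate is λ = (1 − α)(n + g + δ).
λ = (1 − 0.28) × 0.107 = 0.72 × 0.107 = 0.07704
Half-life = ln 2 / λ = 0.6931 / 0.07704 ≈ 9.00 years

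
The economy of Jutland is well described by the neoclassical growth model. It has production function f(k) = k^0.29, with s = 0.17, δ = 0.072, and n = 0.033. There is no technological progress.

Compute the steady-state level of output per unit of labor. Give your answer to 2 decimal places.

y* ≈ 1.22

Steady state requires s·f(k) = (n + δ)·k, i.e. s·k^α = (n + δ)·k.
Dividing both sides by k: k^(1−α) = s / (n + δ).
k^0.71 = 0.17 / (0.033 + 0.072) = 0.17 / 0.105 = 1.6190
k* = 1.6190^(1/0.71) ≈ 1.9711
y* = (k*)^α = 1.9711^0.29 ≈ 1.2175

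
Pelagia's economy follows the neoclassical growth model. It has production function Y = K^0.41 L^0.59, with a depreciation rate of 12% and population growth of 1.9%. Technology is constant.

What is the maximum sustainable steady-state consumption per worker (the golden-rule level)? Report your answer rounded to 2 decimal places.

c_gold ≈ 1.25

At the golden rule, f'(k) = n + δ, so α·k^(α−1) = n + δ and k_gold = (α/(n + δ))^(1/(1−α)).
k_gold = (0.41/0.139)^(1/0.59) = 2.9496^1.6949 ≈ 6.2546
c_gold = f(k_gold) − (n + δ)·k_gold = 2.1205 − 0.139×6.2546 ≈ 1.2511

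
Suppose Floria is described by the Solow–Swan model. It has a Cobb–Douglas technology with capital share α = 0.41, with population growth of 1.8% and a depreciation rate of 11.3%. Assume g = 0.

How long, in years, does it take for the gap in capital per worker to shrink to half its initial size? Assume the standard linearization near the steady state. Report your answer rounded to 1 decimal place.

about 9.0 years

Near the steady state the convergence rate is λ = (1 − α)(n + δ).
λ = (1 − 0.41) × 0.131 = 0.59 × 0.131 = 0.07729
Half-life = ln 2 / λ = 0.6931 / 0.07729 ≈ 8.97 years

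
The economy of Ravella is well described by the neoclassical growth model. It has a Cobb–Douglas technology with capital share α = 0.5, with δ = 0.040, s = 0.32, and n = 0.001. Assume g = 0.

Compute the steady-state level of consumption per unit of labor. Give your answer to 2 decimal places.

c* ≈ 5.31

At the steady state, Δk = 0, so s·k^α = (n + δ)·k.
Rearranging, k^(1−α) = s / (n + δ).
k^0.5 = 0.32 / (0.001 + 0.040) = 0.32 / 0.041 = 7.8049
k* = 7.8049^(1/0.5) ≈ 60.9165
y* = (k*)^α = 60.9165^0.5 ≈ 7.8049
c* = (1 − s)·y* = (1 − 0.32) × 7.8049 ≈ 5.3073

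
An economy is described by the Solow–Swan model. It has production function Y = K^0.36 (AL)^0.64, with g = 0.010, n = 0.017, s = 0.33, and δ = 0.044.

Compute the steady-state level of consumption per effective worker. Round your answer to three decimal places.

At the steady state, Δk = 0, so s·k^α = (n + g + δ)·k.
Dividing both sides by k: k^(1−α) = s / (n + g + δ).
k^0.64 = 0.33 / (0.017 + 0.010 + 0.044) = 0.33 / 0.071 = 4.6479
k* = 4.6479^(1/0.64) ≈ 11.0303
y* = (k*)^α = 11.0303^0.36 ≈ 2.3732
c* = (1 − s)·y* = (1 − 0.33) × 2.3732 ≈ 1.5900

c* ≈ 1.590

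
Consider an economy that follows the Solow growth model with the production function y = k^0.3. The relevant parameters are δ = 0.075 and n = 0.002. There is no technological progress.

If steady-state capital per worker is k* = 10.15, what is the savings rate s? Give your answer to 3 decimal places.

s ≈ 0.390

Steady state requires s·f(k) = (n + δ)·k, i.e. s·k^α = (n + δ)·k.
So s / (n + δ) = (k*)^(1−α) = 10.15^0.7 = 5.0644.
Therefore s = 5.0644 × (n + δ) = 5.0644 × 0.077 = 0.3900.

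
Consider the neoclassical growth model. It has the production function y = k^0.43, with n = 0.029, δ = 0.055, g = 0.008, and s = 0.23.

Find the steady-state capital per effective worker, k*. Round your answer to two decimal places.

In steady state, investment equals break-even investment: s·k^α = (n + g + δ)·k.
Dividing both sides by k: k^(1−α) = s / (n + g + δ).
k^0.57 = 0.23 / (0.029 + 0.008 + 0.055) = 0.23 / 0.092 = 2.5000
k* = 2.5000^(1/0.57) ≈ 4.9905

k* ≈ 4.99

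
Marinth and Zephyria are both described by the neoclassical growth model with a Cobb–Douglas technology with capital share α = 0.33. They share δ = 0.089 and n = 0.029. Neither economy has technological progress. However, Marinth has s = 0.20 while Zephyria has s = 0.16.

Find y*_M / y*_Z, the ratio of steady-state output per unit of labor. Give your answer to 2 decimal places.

Steady-state y* = [s/(n + δ)]^(α/(1−α)), so the ratio is [ (s_M/(n + δ)_M) / (s_Z/(n + δ)_Z) ]^0.4925.
s_M/(n + δ)_M = 0.20/0.118 = 1.6949; s_Z/(n + δ)_Z = 0.16/0.118 = 1.3559.
Ratio = (1.6949/1.3559)^0.4925 = 1.2500^0.4925 ≈ 1.1162

ratio ≈ 1.12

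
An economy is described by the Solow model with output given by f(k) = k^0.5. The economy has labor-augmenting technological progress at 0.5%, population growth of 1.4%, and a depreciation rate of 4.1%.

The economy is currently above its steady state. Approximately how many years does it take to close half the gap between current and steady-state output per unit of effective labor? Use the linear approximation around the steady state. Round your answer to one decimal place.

t_½ ≈ 23.1 years

Near the steady state the convergence rate is λ = (1 − α)(n + g + δ).
λ = (1 − 0.5) × 0.060 = 0.5 × 0.060 = 0.0300
Half-life = ln 2 / λ = 0.6931 / 0.0300 ≈ 23.10 years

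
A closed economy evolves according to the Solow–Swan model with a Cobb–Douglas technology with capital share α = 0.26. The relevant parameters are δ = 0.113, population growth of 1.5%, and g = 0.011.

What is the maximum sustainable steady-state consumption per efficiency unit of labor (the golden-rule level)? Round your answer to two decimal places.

c_gold ≈ 0.92

At the golden rule, f'(k) = n + g + δ, so α·k^(α−1) = n + g + δ and k_gold = (α/(n + g + δ))^(1/(1−α)).
k_gold = (0.26/0.139)^(1/0.74) = 1.8705^1.3514 ≈ 2.3309
c_gold = f(k_gold) − (n + g + δ)·k_gold = 1.2461 − 0.139×2.3309 ≈ 0.9221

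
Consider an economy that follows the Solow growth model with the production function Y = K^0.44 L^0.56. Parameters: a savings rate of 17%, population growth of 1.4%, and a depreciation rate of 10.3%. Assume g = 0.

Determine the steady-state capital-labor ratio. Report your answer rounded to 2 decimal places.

At the steady state, Δk = 0, so s·k^α = (n + δ)·k.
Rearranging, k^(1−α) = s / (n + δ).
k^0.56 = 0.17 / (0.014 + 0.103) = 0.17 / 0.117 = 1.4530
k* = 1.4530^(1/0.56) ≈ 1.9488

k* = 1.95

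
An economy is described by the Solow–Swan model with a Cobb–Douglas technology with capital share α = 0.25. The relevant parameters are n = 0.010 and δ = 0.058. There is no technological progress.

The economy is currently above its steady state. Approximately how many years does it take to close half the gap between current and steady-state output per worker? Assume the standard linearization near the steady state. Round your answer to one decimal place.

Near the steady state the convergence rate is λ = (1 − α)(n + δ).
λ = (1 − 0.25) × 0.068 = 0.75 × 0.068 = 0.0510
Half-life = ln 2 / λ = 0.6931 / 0.0510 ≈ 13.59 years

half-life ≈ 13.6 years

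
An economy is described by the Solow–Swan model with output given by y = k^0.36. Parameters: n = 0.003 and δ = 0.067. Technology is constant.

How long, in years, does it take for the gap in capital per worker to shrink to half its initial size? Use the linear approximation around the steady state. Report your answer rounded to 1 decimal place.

Near the steady state the convergence rate is λ = (1 − α)(n + δ).
λ = (1 − 0.36) × 0.070 = 0.64 × 0.070 = 0.0448
Half-life = ln 2 / λ = 0.6931 / 0.0448 ≈ 15.47 years

t_½ ≈ 15.5 years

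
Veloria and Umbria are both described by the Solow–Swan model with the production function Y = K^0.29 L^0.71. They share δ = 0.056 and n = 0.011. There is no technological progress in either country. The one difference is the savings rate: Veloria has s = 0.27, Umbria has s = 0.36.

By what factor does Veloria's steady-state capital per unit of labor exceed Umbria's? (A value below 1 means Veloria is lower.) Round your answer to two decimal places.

k*_V / k*_U ≈ 0.67

Steady-state k* = [s/(n + δ)]^(1/(1−α)), so the ratio is [ (s_V/(n + δ)_V) / (s_U/(n + δ)_U) ]^1.4085.
s_V/(n + δ)_V = 0.27/0.067 = 4.0299; s_U/(n + δ)_U = 0.36/0.067 = 5.3731.
Ratio = (4.0299/5.3731)^1.4085 = 0.7500^1.4085 ≈ 0.6668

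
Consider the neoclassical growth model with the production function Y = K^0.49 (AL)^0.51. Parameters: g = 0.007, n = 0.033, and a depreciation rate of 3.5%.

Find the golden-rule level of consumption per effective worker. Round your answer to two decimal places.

At the golden rule, f'(k) = n + g + δ, so α·k^(α−1) = n + g + δ and k_gold = (α/(n + g + δ))^(1/(1−α)).
k_gold = (0.49/0.075)^(1/0.51) = 6.5333^1.9608 ≈ 39.6563
c_gold = f(k_gold) − (n + g + δ)·k_gold = 6.0698 − 0.075×39.6563 ≈ 3.0956

c_gold ≈ 3.10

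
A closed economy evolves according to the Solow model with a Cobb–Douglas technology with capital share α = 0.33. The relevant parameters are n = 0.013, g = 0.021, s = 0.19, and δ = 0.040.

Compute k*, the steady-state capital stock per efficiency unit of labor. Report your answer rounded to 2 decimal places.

In steady state, investment equals break-even investment: s·k^α = (n + g + δ)·k.
Rearranging, k^(1−α) = s / (n + g + δ).
k^0.67 = 0.19 / (0.013 + 0.021 + 0.040) = 0.19 / 0.074 = 2.5676
k* = 2.5676^(1/0.67) ≈ 4.0854

k* ≈ 4.09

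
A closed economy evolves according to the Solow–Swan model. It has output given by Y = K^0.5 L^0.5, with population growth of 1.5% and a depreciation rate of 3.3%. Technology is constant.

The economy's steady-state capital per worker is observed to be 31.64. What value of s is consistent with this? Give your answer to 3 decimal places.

s ≈ 0.270

At the steady state, Δk = 0, so s·k^α = (n + δ)·k.
So s / (n + δ) = (k*)^(1−α) = 31.64^0.5 = 5.6249.
Therefore s = 5.6249 × (n + δ) = 5.6249 × 0.048 = 0.2700.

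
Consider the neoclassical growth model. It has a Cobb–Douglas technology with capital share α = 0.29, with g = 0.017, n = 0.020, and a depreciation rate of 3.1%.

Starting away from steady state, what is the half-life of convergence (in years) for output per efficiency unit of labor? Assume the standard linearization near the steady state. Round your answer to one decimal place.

Near the steady state the convergence rate is λ = (1 − α)(n + g + δ).
λ = (1 − 0.29) × 0.068 = 0.71 × 0.068 = 0.04828
Half-life = ln 2 / λ = 0.6931 / 0.04828 ≈ 14.36 years

half-life ≈ 14.4 years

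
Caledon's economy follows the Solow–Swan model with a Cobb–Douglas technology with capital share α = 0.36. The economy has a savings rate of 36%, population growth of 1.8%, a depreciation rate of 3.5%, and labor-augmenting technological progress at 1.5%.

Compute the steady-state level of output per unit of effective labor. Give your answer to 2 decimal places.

y* ≈ 2.55

Steady state requires s·f(k) = (n + g + δ)·k, i.e. s·k^α = (n + g + δ)·k.
Rearranging, k^(1−α) = s / (n + g + δ).
k^0.64 = 0.36 / (0.018 + 0.015 + 0.035) = 0.36 / 0.068 = 5.2941
k* = 5.2941^(1/0.64) ≈ 13.5184
y* = (k*)^α = 13.5184^0.36 ≈ 2.5535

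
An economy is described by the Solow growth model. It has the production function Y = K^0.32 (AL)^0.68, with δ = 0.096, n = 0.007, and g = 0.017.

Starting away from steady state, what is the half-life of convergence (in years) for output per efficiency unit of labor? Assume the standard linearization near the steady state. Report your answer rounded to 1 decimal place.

t_½ ≈ 8.5 years

Near the steady state the convergence rate is λ = (1 − α)(n + g + δ).
λ = (1 − 0.32) × 0.120 = 0.68 × 0.120 = 0.0816
Half-life = ln 2 / λ = 0.6931 / 0.0816 ≈ 8.49 years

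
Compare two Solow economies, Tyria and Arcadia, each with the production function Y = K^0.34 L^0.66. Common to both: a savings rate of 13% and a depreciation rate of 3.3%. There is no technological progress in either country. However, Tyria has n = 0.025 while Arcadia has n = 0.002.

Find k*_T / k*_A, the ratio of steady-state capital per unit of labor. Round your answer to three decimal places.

Steady-state k* = [s/(n + δ)]^(1/(1−α)), so the ratio is [ (s_T/(n + δ)_T) / (s_A/(n + δ)_A) ]^1.5152.
s_T/(n + δ)_T = 0.13/0.058 = 2.2414; s_A/(n + δ)_A = 0.13/0.035 = 3.7143.
Ratio = (2.2414/3.7143)^1.5152 = 0.6035^1.5152 ≈ 0.4652

k*_T / k*_A ≈ 0.465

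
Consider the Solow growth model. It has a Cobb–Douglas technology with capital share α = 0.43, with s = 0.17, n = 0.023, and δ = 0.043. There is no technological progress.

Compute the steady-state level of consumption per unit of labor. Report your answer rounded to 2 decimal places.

In steady state, investment equals break-even investment: s·k^α = (n + δ)·k.
Dividing both sides by k: k^(1−α) = s / (n + δ).
k^0.57 = 0.17 / (0.023 + 0.043) = 0.17 / 0.066 = 2.5758
k* = 2.5758^(1/0.57) ≈ 5.2589
y* = (k*)^α = 5.2589^0.43 ≈ 2.0417
c* = (1 − s)·y* = (1 − 0.17) × 2.0417 ≈ 1.6946

c* = 1.69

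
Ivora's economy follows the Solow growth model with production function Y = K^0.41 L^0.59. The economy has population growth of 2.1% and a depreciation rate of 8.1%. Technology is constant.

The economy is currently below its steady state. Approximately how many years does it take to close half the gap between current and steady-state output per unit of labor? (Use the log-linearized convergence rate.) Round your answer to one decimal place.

t_½ ≈ 11.5 years

Near the steady state the convergence rate is λ = (1 − α)(n + δ).
λ = (1 − 0.41) × 0.102 = 0.59 × 0.102 = 0.06018
Half-life = ln 2 / λ = 0.6931 / 0.06018 ≈ 11.52 years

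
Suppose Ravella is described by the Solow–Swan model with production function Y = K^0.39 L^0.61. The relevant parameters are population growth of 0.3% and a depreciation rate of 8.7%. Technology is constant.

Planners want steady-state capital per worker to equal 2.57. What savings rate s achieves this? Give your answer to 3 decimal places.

At the steady state, Δk = 0, so s·k^α = (n + δ)·k.
So s / (n + δ) = (k*)^(1−α) = 2.57^0.61 = 1.7785.
Therefore s = 1.7785 × (n + δ) = 1.7785 × 0.090 = 0.1601.

s ≈ 0.160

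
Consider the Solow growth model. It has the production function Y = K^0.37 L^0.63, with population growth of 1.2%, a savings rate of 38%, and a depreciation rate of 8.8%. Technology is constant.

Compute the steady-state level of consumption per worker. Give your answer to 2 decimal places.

c* = 1.36

In steady state, investment equals break-even investment: s·k^α = (n + δ)·k.
Rearranging, k^(1−α) = s / (n + δ).
k^0.63 = 0.38 / (0.012 + 0.088) = 0.38 / 0.100 = 3.8000
k* = 3.8000^(1/0.63) ≈ 8.3232
y* = (k*)^α = 8.3232^0.37 ≈ 2.1903
c* = (1 − s)·y* = (1 − 0.38) × 2.1903 ≈ 1.3580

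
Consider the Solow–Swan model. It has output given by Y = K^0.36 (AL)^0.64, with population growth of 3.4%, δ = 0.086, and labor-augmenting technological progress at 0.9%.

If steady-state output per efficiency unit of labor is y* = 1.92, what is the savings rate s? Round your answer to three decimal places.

In steady state, investment equals break-even investment: s·k^α = (n + g + δ)·k.
Since y* = [s/(n + g + δ)]^(α/(1−α)), we have s/(n + g + δ) = (y*)^((1−α)/α) = 1.92^1.7778 = 3.1890.
Therefore s = 3.1890 × (n + g + δ) = 3.1890 × 0.129 = 0.4114.

s ≈ 0.411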